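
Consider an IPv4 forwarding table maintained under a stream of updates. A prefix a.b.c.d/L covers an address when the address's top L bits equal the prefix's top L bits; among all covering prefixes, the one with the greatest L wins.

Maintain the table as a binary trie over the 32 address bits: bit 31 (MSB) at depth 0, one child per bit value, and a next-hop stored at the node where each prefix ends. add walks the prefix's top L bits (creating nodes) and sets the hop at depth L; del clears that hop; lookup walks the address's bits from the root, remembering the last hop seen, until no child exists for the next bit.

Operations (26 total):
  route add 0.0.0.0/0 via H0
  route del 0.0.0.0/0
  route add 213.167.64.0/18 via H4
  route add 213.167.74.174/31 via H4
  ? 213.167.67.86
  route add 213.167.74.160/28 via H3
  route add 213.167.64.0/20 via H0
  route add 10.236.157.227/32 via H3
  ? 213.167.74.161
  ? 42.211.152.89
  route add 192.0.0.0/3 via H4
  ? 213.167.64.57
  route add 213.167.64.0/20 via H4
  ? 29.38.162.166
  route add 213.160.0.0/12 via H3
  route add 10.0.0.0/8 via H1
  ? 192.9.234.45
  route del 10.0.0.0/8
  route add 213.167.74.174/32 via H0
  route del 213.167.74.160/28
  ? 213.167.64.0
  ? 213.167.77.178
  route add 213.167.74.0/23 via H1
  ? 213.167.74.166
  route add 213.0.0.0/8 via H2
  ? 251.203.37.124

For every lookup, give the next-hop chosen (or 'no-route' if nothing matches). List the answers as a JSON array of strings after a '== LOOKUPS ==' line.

Process each operation:
  + 0.0.0.0/0 (H0) depth=0
  del 0.0.0.0/0 (clear depth 0)
  + 213.167.64.0/18 (H4) depth=18
  + 213.167.74.174/31 (H4) depth=31
  Q 213.167.67.86: descend 11010101101001110100 ; hops seen [H4] ; pick H4
  + 213.167.74.160/28 (H3) depth=28
  + 213.167.64.0/20 (H0) depth=20
  + 10.236.157.227/32 (H3) depth=32
  Q 213.167.74.161: descend 1101010110100111010010101010 ; hops seen [H4,H0,H3] ; pick H3
  Q 42.211.152.89: descend 00 ; hops seen [∅] ; pick no-route
  + 192.0.0.0/3 (H4) depth=3
  Q 213.167.64.57: descend 11010101101001110100 ; hops seen [H4,H4,H0] ; pick H0
  + 213.167.64.0/20 (H4) depth=20
  Q 29.38.162.166: descend 000 ; hops seen [∅] ; pick no-route
  + 213.160.0.0/12 (H3) depth=12
  + 10.0.0.0/8 (H1) depth=8
  Q 192.9.234.45: descend 110 ; hops seen [H4] ; pick H4
  del 10.0.0.0/8 (clear depth 8)
  + 213.167.74.174/32 (H0) depth=32
  del 213.167.74.160/28 (clear depth 28)
  Q 213.167.64.0: descend 11010101101001110100 ; hops seen [H4,H3,H4,H4] ; pick H4
  Q 213.167.77.178: descend 110101011010011101001 ; hops seen [H4,H3,H4,H4] ; pick H4
  + 213.167.74.0/23 (H1) depth=23
  Q 213.167.74.166: descend 1101010110100111010010101010 ; hops seen [H4,H3,H4,H4,H1] ; pick H1
  + 213.0.0.0/8 (H2) depth=8
  Q 251.203.37.124: descend 11 ; hops seen [∅] ; pick no-route

== LOOKUPS ==
["H4","H3","no-route","H0","no-route","H4","H4","H4","H1","no-route"]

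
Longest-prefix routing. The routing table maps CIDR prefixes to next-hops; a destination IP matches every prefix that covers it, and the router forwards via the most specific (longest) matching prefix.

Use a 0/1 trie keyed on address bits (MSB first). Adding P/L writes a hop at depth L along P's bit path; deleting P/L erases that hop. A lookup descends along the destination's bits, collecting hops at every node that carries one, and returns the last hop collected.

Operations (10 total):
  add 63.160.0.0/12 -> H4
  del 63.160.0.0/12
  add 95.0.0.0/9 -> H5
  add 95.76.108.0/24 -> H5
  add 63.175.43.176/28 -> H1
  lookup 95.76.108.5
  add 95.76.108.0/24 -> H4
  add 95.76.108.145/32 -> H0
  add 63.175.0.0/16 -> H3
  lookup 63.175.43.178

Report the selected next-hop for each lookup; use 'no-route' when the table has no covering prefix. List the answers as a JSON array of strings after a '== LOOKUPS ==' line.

Apply in order:
  add 63.160.0.0/12 -> H4 at depth 12
  del 63.160.0.0/12 (clear depth 12)
  add 95.0.0.0/9 -> H5 at depth 9
  add 95.76.108.0/24 -> H5 at depth 24
  add 63.175.43.176/28 -> H1 at depth 28
  lookup 95.76.108.5: bits 010111110100110001101100 walk d0:-→d1:-→d2:-→d3:-→d4:-→d5:-→d6:-→d7:-→d8:-→d9:H5→d10:-→d11:-→d12:-→d13:-→d14:-→d15:-→d16:-→d17:-→d18:-→d19:-→d20:-→d21:-→d22:-→d23:-→d24:H5 -> H5
  add 95.76.108.0/24 -> H4 at depth 24
  add 95.76.108.145/32 -> H0 at depth 32
  add 63.175.0.0/16 -> H3 at depth 16
  lookup 63.175.43.178: bits 0011111110101111001010111011 walk d0:-→d1:-→d2:-→d3:-→d4:-→d5:-→d6:-→d7:-→d8:-→d9:-→d10:-→d11:-→d12:-→d13:-→d14:-→d15:-→d16:H3→d17:-→d18:-→d19:-→d20:-→d21:-→d22:-→d23:-→d24:-→d25:-→d26:-→d27:-→d28:H1 -> H1

== LOOKUPS ==
["H5","H1"]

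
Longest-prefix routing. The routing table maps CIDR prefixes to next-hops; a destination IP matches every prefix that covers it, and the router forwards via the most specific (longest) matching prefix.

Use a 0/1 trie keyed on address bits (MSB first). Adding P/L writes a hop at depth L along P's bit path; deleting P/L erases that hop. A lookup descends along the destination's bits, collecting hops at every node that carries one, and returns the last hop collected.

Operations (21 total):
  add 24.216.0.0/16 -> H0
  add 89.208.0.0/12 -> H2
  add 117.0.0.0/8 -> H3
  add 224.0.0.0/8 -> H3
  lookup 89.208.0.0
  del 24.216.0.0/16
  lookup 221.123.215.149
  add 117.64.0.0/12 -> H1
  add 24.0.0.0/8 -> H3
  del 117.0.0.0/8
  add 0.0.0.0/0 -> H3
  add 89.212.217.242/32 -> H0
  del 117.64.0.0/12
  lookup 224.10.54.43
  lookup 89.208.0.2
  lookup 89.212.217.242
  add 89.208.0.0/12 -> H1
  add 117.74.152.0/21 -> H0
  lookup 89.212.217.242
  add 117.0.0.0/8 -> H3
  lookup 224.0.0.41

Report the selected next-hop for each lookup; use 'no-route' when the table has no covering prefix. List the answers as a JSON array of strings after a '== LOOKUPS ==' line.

Trace:
  + 24.216.0.0/16 (H0) depth=16
  + 89.208.0.0/12 (H2) depth=12
  + 117.0.0.0/8 (H3) depth=8
  + 224.0.0.0/8 (H3) depth=8
  ? 89.208.0.0  path d0:-→d1:-→d2:-→d3:-→d4:-→d5:-→d6:-→d7:-→d8:-→d9:-→d10:-→d11:-→d12:H2  best=H2
  - 24.216.0.0/16 clear@16
  ? 221.123.215.149  path d0:-→d1:-→d2:-  best=no-route
  + 117.64.0.0/12 (H1) depth=12
  + 24.0.0.0/8 (H3) depth=8
  - 117.0.0.0/8 clear@8
  + 0.0.0.0/0 (H3) depth=0
  + 89.212.217.242/32 (H0) depth=32
  - 117.64.0.0/12 clear@12
  ? 224.10.54.43  path d0:H3→d1:-→d2:-→d3:-→d4:-→d5:-→d6:-→d7:-→d8:H3  best=H3
  ? 89.208.0.2  path d0:H3→d1:-→d2:-→d3:-→d4:-→d5:-→d6:-→d7:-→d8:-→d9:-→d10:-→d11:-→d12:H2→d13:-  best=H2
  ? 89.212.217.242  path d0:H3→d1:-→d2:-→d3:-→d4:-→d5:-→d6:-→d7:-→d8:-→d9:-→d10:-→d11:-→d12:H2→d13:-→d14:-→d15:-→d16:-→d17:-→d18:-→d19:-→d20:-→d21:-→d22:-→d23:-→d24:-→d25:-→d26:-→d27:-→d28:-→d29:-→d30:-→d31:-→d32:H0  best=H0
  + 89.208.0.0/12 (H1) depth=12
  + 117.74.152.0/21 (H0) depth=21
  ? 89.212.217.242  path d0:H3→d1:-→d2:-→d3:-→d4:-→d5:-→d6:-→d7:-→d8:-→d9:-→d10:-→d11:-→d12:H1→d13:-→d14:-→d15:-→d16:-→d17:-→d18:-→d19:-→d20:-→d21:-→d22:-→d23:-→d24:-→d25:-→d26:-→d27:-→d28:-→d29:-→d30:-→d31:-→d32:H0  best=H0
  + 117.0.0.0/8 (H3) depth=8
  ? 224.0.0.41  path d0:H3→d1:-→d2:-→d3:-→d4:-→d5:-→d6:-→d7:-→d8:H3  best=H3

== LOOKUPS ==
["H2","no-route","H3","H2","H0","H0","H3"]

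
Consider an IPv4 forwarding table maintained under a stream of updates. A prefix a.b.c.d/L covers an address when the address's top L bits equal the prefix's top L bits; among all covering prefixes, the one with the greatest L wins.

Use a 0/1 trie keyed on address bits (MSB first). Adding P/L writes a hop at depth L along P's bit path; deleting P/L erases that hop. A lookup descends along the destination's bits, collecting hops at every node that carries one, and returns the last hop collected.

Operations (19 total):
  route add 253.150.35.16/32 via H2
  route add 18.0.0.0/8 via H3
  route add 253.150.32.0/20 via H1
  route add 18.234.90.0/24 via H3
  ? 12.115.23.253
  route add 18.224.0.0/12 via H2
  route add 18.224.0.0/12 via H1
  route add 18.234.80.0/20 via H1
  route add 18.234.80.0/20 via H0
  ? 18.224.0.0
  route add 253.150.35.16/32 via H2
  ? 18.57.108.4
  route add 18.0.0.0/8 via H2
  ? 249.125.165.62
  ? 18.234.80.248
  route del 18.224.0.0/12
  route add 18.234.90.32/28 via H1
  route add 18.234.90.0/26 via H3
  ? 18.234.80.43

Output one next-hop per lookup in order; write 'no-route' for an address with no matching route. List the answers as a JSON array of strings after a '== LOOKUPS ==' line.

Process each operation:
  + 253.150.35.16/32 (H2) depth=32
  + 18.0.0.0/8 (H3) depth=8
  + 253.150.32.0/20 (H1) depth=20
  + 18.234.90.0/24 (H3) depth=24
  ? 12.115.23.253  path d0:-→d1:-→d2:-→d3:-  best=no-route
  + 18.224.0.0/12 (H2) depth=12
  + 18.224.0.0/12 (H1) depth=12
  + 18.234.80.0/20 (H1) depth=20
  + 18.234.80.0/20 (H0) depth=20
  ? 18.224.0.0  path d0:-→d1:-→d2:-→d3:-→d4:-→d5:-→d6:-→d7:-→d8:H3→d9:-→d10:-→d11:-→d12:H1  best=H1
  + 253.150.35.16/32 (H2) depth=32
  ? 18.57.108.4  path d0:-→d1:-→d2:-→d3:-→d4:-→d5:-→d6:-→d7:-→d8:H3  best=H3
  + 18.0.0.0/8 (H2) depth=8
  ? 249.125.165.62  path d0:-→d1:-→d2:-→d3:-→d4:-→d5:-  best=no-route
  ? 18.234.80.248  path d0:-→d1:-→d2:-→d3:-→d4:-→d5:-→d6:-→d7:-→d8:H2→d9:-→d10:-→d11:-→d12:H1→d13:-→d14:-→d15:-→d16:-→d17:-→d18:-→d19:-→d20:H0  best=H0
  del 18.224.0.0/12 (clear depth 12)
  + 18.234.90.32/28 (H1) depth=28
  + 18.234.90.0/26 (H3) depth=26
  ? 18.234.80.43  path d0:-→d1:-→d2:-→d3:-→d4:-→d5:-→d6:-→d7:-→d8:H2→d9:-→d10:-→d11:-→d12:-→d13:-→d14:-→d15:-→d16:-→d17:-→d18:-→d19:-→d20:H0  best=H0

== LOOKUPS ==
["no-route","H1","H3","no-route","H0","H0"]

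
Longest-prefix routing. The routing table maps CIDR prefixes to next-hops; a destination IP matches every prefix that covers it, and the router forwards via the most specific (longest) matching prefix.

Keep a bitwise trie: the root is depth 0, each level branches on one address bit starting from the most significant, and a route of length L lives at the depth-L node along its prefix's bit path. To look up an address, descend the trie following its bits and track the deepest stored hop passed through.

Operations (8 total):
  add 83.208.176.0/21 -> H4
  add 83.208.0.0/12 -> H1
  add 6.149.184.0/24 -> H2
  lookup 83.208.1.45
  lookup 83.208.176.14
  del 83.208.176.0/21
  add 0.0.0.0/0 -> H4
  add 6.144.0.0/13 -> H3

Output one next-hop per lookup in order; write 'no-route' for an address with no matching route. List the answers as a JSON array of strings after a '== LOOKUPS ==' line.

Process each operation:
  add 83.208.176.0/21 -> H4 at depth 21
  add 83.208.0.0/12 -> H1 at depth 12
  add 6.149.184.0/24 -> H2 at depth 24
  Q 83.208.1.45: descend 0101001111010000 ; hops seen [H1] ; pick H1
  Q 83.208.176.14: descend 010100111101000010110 ; hops seen [H1,H4] ; pick H4
  - 83.208.176.0/21 clear@21
  add 0.0.0.0/0 -> H4 at depth 0
  add 6.144.0.0/13 -> H3 at depth 13

== LOOKUPS ==
["H1","H4"]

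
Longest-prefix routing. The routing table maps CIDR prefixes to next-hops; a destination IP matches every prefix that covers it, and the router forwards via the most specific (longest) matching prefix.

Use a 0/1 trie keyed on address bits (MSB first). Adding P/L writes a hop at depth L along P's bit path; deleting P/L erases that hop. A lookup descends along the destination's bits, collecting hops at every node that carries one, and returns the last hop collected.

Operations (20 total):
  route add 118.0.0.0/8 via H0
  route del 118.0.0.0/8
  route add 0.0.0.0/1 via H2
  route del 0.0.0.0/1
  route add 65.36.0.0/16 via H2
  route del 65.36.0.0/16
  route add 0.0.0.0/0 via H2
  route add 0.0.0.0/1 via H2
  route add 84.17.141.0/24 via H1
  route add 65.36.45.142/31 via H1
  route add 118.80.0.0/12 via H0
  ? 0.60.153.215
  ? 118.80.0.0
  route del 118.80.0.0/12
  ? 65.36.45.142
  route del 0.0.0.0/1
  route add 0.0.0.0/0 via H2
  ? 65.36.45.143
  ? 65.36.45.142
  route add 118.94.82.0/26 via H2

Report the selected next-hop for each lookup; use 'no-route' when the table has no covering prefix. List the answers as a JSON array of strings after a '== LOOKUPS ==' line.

Trace:
  add 118.0.0.0/8 -> H0 at depth 8
  - 118.0.0.0/8 clear@8
  add 0.0.0.0/1 -> H2 at depth 1
  - 0.0.0.0/1 clear@1
  add 65.36.0.0/16 -> H2 at depth 16
  - 65.36.0.0/16 clear@16
  add 0.0.0.0/0 -> H2 at depth 0
  add 0.0.0.0/1 -> H2 at depth 1
  add 84.17.141.0/24 -> H1 at depth 24
  add 65.36.45.142/31 -> H1 at depth 31
  add 118.80.0.0/12 -> H0 at depth 12
  lookup 0.60.153.215: bits 0 walk d0:H2→d1:H2 -> H2
  lookup 118.80.0.0: bits 011101100101 walk d0:H2→d1:H2→d2:-→d3:-→d4:-→d5:-→d6:-→d7:-→d8:-→d9:-→d10:-→d11:-→d12:H0 -> H0
  - 118.80.0.0/12 clear@12
  lookup 65.36.45.142: bits 0100000100100100001011011000111 walk d0:H2→d1:H2→d2:-→d3:-→d4:-→d5:-→d6:-→d7:-→d8:-→d9:-→d10:-→d11:-→d12:-→d13:-→d14:-→d15:-→d16:-→d17:-→d18:-→d19:-→d20:-→d21:-→d22:-→d23:-→d24:-→d25:-→d26:-→d27:-→d28:-→d29:-→d30:-→d31:H1 -> H1
  - 0.0.0.0/1 clear@1
  add 0.0.0.0/0 -> H2 at depth 0
  lookup 65.36.45.143: bits 0100000100100100001011011000111 walk d0:H2→d1:-→d2:-→d3:-→d4:-→d5:-→d6:-→d7:-→d8:-→d9:-→d10:-→d11:-→d12:-→d13:-→d14:-→d15:-→d16:-→d17:-→d18:-→d19:-→d20:-→d21:-→d22:-→d23:-→d24:-→d25:-→d26:-→d27:-→d28:-→d29:-→d30:-→d31:H1 -> H1
  lookup 65.36.45.142: bits 0100000100100100001011011000111 walk d0:H2→d1:-→d2:-→d3:-→d4:-→d5:-→d6:-→d7:-→d8:-→d9:-→d10:-→d11:-→d12:-→d13:-→d14:-→d15:-→d16:-→d17:-→d18:-→d19:-→d20:-→d21:-→d22:-→d23:-→d24:-→d25:-→d26:-→d27:-→d28:-→d29:-→d30:-→d31:H1 -> H1
  add 118.94.82.0/26 -> H2 at depth 26

== LOOKUPS ==
["H2","H0","H1","H1","H1"]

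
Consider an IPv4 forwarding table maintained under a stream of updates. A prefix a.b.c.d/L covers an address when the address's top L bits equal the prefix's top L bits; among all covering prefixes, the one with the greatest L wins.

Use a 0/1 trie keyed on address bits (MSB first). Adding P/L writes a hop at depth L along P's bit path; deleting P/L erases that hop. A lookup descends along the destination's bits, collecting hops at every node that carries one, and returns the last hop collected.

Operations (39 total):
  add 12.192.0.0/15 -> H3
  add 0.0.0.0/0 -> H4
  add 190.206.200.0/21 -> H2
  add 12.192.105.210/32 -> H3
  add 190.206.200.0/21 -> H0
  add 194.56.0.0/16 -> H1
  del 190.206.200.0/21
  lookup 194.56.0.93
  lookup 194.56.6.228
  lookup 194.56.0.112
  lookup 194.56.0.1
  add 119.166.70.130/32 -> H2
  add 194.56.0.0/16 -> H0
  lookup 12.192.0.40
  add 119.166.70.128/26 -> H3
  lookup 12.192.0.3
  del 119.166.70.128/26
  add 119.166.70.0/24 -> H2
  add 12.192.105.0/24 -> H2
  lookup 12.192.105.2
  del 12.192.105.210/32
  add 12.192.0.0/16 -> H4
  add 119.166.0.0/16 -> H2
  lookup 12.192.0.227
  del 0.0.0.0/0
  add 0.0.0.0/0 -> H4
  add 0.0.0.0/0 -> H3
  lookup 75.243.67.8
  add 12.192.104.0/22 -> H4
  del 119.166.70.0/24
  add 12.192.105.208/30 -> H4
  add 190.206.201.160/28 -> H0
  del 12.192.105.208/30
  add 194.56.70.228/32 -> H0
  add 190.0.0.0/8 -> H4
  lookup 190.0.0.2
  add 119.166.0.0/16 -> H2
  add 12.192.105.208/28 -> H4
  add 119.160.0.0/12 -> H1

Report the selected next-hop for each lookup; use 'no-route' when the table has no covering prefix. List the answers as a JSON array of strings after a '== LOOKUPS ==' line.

Apply in order:
  + 12.192.0.0/15 (H3) depth=15
  + 0.0.0.0/0 (H4) depth=0
  + 190.206.200.0/21 (H2) depth=21
  + 12.192.105.210/32 (H3) depth=32
  + 190.206.200.0/21 (H0) depth=21
  + 194.56.0.0/16 (H1) depth=16
  - 190.206.200.0/21 clear@21
  Q 194.56.0.93: descend 1100001000111000 ; hops seen [H4,H1] ; pick H1
  Q 194.56.6.228: descend 1100001000111000 ; hops seen [H4,H1] ; pick H1
  Q 194.56.0.112: descend 1100001000111000 ; hops seen [H4,H1] ; pick H1
  Q 194.56.0.1: descend 1100001000111000 ; hops seen [H4,H1] ; pick H1
  + 119.166.70.130/32 (H2) depth=32
  + 194.56.0.0/16 (H0) depth=16
  Q 12.192.0.40: descend 00001100110000000 ; hops seen [H4,H3] ; pick H3
  + 119.166.70.128/26 (H3) depth=26
  Q 12.192.0.3: descend 00001100110000000 ; hops seen [H4,H3] ; pick H3
  - 119.166.70.128/26 clear@26
  + 119.166.70.0/24 (H2) depth=24
  + 12.192.105.0/24 (H2) depth=24
  Q 12.192.105.2: descend 000011001100000001101001 ; hops seen [H4,H3,H2] ; pick H2
  - 12.192.105.210/32 clear@32
  + 12.192.0.0/16 (H4) depth=16
  + 119.166.0.0/16 (H2) depth=16
  Q 12.192.0.227: descend 00001100110000000 ; hops seen [H4,H3,H4] ; pick H4
  - 0.0.0.0/0 clear@0
  + 0.0.0.0/0 (H4) depth=0
  + 0.0.0.0/0 (H3) depth=0
  Q 75.243.67.8: descend 01 ; hops seen [H3] ; pick H3
  + 12.192.104.0/22 (H4) depth=22
  - 119.166.70.0/24 clear@24
  + 12.192.105.208/30 (H4) depth=30
  + 190.206.201.160/28 (H0) depth=28
  - 12.192.105.208/30 clear@30
  + 194.56.70.228/32 (H0) depth=32
  + 190.0.0.0/8 (H4) depth=8
  Q 190.0.0.2: descend 10111110 ; hops seen [H3,H4] ; pick H4
  + 119.166.0.0/16 (H2) depth=16
  + 12.192.105.208/28 (H4) depth=28
  + 119.160.0.0/12 (H1) depth=12

== LOOKUPS ==
["H1","H1","H1","H1","H3","H3","H2","H4","H3","H4"]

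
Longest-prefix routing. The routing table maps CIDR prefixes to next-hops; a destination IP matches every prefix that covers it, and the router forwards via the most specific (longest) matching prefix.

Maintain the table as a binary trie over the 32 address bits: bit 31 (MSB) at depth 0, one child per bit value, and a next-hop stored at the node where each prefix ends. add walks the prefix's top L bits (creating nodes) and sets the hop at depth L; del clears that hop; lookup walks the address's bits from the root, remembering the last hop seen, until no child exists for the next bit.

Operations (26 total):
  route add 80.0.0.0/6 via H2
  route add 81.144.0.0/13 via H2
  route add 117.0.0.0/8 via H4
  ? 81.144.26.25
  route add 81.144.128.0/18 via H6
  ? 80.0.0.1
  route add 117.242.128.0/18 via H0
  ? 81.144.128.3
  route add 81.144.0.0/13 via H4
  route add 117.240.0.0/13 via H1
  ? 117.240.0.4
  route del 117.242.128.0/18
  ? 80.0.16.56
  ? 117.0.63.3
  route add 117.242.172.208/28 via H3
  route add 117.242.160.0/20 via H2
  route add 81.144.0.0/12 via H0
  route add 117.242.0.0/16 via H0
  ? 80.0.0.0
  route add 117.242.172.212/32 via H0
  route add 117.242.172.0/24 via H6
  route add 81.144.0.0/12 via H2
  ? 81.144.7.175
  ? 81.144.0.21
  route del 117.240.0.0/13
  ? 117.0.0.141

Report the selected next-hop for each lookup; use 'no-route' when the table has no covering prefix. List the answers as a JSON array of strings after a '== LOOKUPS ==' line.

Trace:
  + 80.0.0.0/6 (H2) depth=6
  + 81.144.0.0/13 (H2) depth=13
  + 117.0.0.0/8 (H4) depth=8
  lookup 81.144.26.25: bits 0101000110010 walk d0:-→d1:-→d2:-→d3:-→d4:-→d5:-→d6:H2→d7:-→d8:-→d9:-→d10:-→d11:-→d12:-→d13:H2 -> H2
  + 81.144.128.0/18 (H6) depth=18
  lookup 80.0.0.1: bits 0101000 walk d0:-→d1:-→d2:-→d3:-→d4:-→d5:-→d6:H2→d7:- -> H2
  + 117.242.128.0/18 (H0) depth=18
  lookup 81.144.128.3: bits 010100011001000010 walk d0:-→d1:-→d2:-→d3:-→d4:-→d5:-→d6:H2→d7:-→d8:-→d9:-→d10:-→d11:-→d12:-→d13:H2→d14:-→d15:-→d16:-→d17:-→d18:H6 -> H6
  + 81.144.0.0/13 (H4) depth=13
  + 117.240.0.0/13 (H1) depth=13
  lookup 117.240.0.4: bits 01110101111100 walk d0:-→d1:-→d2:-→d3:-→d4:-→d5:-→d6:-→d7:-→d8:H4→d9:-→d10:-→d11:-→d12:-→d13:H1→d14:- -> H1
  - 117.242.128.0/18 clear@18
  lookup 80.0.16.56: bits 0101000 walk d0:-→d1:-→d2:-→d3:-→d4:-→d5:-→d6:H2→d7:- -> H2
  lookup 117.0.63.3: bits 01110101 walk d0:-→d1:-→d2:-→d3:-→d4:-→d5:-→d6:-→d7:-→d8:H4 -> H4
  + 117.242.172.208/28 (H3) depth=28
  + 117.242.160.0/20 (H2) depth=20
  + 81.144.0.0/12 (H0) depth=12
  + 117.242.0.0/16 (H0) depth=16
  lookup 80.0.0.0: bits 0101000 walk d0:-→d1:-→d2:-→d3:-→d4:-→d5:-→d6:H2→d7:- -> H2
  + 117.242.172.212/32 (H0) depth=32
  + 117.242.172.0/24 (H6) depth=24
  + 81.144.0.0/12 (H2) depth=12
  lookup 81.144.7.175: bits 0101000110010000 walk d0:-→d1:-→d2:-→d3:-→d4:-→d5:-→d6:H2→d7:-→d8:-→d9:-→d10:-→d11:-→d12:H2→d13:H4→d14:-→d15:-→d16:- -> H4
  lookup 81.144.0.21: bits 0101000110010000 walk d0:-→d1:-→d2:-→d3:-→d4:-→d5:-→d6:H2→d7:-→d8:-→d9:-→d10:-→d11:-→d12:H2→d13:H4→d14:-→d15:-→d16:- -> H4
  - 117.240.0.0/13 clear@13
  lookup 117.0.0.141: bits 01110101 walk d0:-→d1:-→d2:-→d3:-→d4:-→d5:-→d6:-→d7:-→d8:H4 -> H4

== LOOKUPS ==
["H2","H2","H6","H1","H2","H4","H2","H4","H4","H4"]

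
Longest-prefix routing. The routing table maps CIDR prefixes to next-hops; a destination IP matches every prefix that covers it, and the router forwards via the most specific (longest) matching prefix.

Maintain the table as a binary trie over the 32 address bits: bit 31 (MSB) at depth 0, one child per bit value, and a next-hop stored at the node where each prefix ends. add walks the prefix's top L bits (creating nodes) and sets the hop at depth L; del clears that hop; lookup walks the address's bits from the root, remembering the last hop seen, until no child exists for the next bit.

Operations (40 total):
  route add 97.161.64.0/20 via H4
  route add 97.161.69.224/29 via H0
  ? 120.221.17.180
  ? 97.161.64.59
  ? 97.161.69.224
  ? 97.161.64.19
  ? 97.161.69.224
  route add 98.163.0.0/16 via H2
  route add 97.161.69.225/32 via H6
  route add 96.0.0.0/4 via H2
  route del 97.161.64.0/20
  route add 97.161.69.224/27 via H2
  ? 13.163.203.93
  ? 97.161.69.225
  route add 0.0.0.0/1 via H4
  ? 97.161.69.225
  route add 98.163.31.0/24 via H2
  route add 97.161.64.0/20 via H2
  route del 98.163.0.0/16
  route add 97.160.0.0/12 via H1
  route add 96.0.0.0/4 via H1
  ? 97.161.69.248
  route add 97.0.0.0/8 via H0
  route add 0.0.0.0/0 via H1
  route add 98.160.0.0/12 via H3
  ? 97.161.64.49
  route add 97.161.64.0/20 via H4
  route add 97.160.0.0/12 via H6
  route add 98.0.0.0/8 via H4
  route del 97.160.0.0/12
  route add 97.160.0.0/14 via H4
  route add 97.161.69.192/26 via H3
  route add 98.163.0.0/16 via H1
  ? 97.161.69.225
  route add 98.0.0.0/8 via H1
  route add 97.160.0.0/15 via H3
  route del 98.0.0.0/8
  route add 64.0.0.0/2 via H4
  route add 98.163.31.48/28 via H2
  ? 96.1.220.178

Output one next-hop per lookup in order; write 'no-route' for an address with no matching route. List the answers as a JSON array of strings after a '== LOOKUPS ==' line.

Process each operation:
  + 97.161.64.0/20 (H4) depth=20
  + 97.161.69.224/29 (H0) depth=29
  Q 120.221.17.180: descend 011 ; hops seen [∅] ; pick no-route
  Q 97.161.64.59: descend 011000011010000101000 ; hops seen [H4] ; pick H4
  Q 97.161.69.224: descend 01100001101000010100010111100 ; hops seen [H4,H0] ; pick H0
  Q 97.161.64.19: descend 011000011010000101000 ; hops seen [H4] ; pick H4
  Q 97.161.69.224: descend 01100001101000010100010111100 ; hops seen [H4,H0] ; pick H0
  + 98.163.0.0/16 (H2) depth=16
  + 97.161.69.225/32 (H6) depth=32
  + 96.0.0.0/4 (H2) depth=4
  del 97.161.64.0/20 (clear depth 20)
  + 97.161.69.224/27 (H2) depth=27
  Q 13.163.203.93: descend 0 ; hops seen [∅] ; pick no-route
  Q 97.161.69.225: descend 01100001101000010100010111100001 ; hops seen [H2,H2,H0,H6] ; pick H6
  + 0.0.0.0/1 (H4) depth=1
  Q 97.161.69.225: descend 01100001101000010100010111100001 ; hops seen [H4,H2,H2,H0,H6] ; pick H6
  + 98.163.31.0/24 (H2) depth=24
  + 97.161.64.0/20 (H2) depth=20
  del 98.163.0.0/16 (clear depth 16)
  + 97.160.0.0/12 (H1) depth=12
  + 96.0.0.0/4 (H1) depth=4
  Q 97.161.69.248: descend 011000011010000101000101111 ; hops seen [H4,H1,H1,H2,H2] ; pick H2
  + 97.0.0.0/8 (H0) depth=8
  + 0.0.0.0/0 (H1) depth=0
  + 98.160.0.0/12 (H3) depth=12
  Q 97.161.64.49: descend 011000011010000101000 ; hops seen [H1,H4,H1,H0,H1,H2] ; pick H2
  + 97.161.64.0/20 (H4) depth=20
  + 97.160.0.0/12 (H6) depth=12
  + 98.0.0.0/8 (H4) depth=8
  del 97.160.0.0/12 (clear depth 12)
  + 97.160.0.0/14 (H4) depth=14
  + 97.161.69.192/26 (H3) depth=26
  + 98.163.0.0/16 (H1) depth=16
  Q 97.161.69.225: descend 01100001101000010100010111100001 ; hops seen [H1,H4,H1,H0,H4,H4,H3,H2,H0,H6] ; pick H6
  + 98.0.0.0/8 (H1) depth=8
  + 97.160.0.0/15 (H3) depth=15
  del 98.0.0.0/8 (clear depth 8)
  + 64.0.0.0/2 (H4) depth=2
  + 98.163.31.48/28 (H2) depth=28
  Q 96.1.220.178: descend 0110000 ; hops seen [H1,H4,H4,H1] ; pick H1

== LOOKUPS ==
["no-route","H4","H0","H4","H0","no-route","H6","H6","H2","H2","H6","H1"]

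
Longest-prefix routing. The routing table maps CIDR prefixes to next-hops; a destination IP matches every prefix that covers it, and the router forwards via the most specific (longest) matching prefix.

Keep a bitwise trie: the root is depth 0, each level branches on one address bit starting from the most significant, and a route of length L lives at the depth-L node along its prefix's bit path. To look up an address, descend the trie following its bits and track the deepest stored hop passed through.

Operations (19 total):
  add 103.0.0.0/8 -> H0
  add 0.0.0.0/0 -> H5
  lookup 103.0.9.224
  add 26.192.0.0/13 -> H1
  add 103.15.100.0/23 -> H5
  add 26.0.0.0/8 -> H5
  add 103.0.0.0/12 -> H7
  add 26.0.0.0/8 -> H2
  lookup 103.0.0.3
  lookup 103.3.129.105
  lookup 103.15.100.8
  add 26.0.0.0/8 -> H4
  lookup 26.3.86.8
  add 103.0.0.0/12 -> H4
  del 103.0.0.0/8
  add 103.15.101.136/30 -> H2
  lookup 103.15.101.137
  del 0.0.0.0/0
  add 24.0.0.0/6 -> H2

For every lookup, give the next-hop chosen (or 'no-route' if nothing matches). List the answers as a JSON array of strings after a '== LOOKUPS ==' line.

Apply in order:
  + 103.0.0.0/8 (H0) depth=8
  + 0.0.0.0/0 (H5) depth=0
  Q 103.0.9.224: descend 01100111 ; hops seen [H5,H0] ; pick H0
  + 26.192.0.0/13 (H1) depth=13
  + 103.15.100.0/23 (H5) depth=23
  + 26.0.0.0/8 (H5) depth=8
  + 103.0.0.0/12 (H7) depth=12
  + 26.0.0.0/8 (H2) depth=8
  Q 103.0.0.3: descend 011001110000 ; hops seen [H5,H0,H7] ; pick H7
  Q 103.3.129.105: descend 011001110000 ; hops seen [H5,H0,H7] ; pick H7
  Q 103.15.100.8: descend 01100111000011110110010 ; hops seen [H5,H0,H7,H5] ; pick H5
  + 26.0.0.0/8 (H4) depth=8
  Q 26.3.86.8: descend 00011010 ; hops seen [H5,H4] ; pick H4
  + 103.0.0.0/12 (H4) depth=12
  - 103.0.0.0/8 clear@8
  + 103.15.101.136/30 (H2) depth=30
  Q 103.15.101.137: descend 011001110000111101100101100010 ; hops seen [H5,H4,H5,H2] ; pick H2
  - 0.0.0.0/0 clear@0
  + 24.0.0.0/6 (H2) depth=6

== LOOKUPS ==
["H0","H7","H7","H5","H4","H2"]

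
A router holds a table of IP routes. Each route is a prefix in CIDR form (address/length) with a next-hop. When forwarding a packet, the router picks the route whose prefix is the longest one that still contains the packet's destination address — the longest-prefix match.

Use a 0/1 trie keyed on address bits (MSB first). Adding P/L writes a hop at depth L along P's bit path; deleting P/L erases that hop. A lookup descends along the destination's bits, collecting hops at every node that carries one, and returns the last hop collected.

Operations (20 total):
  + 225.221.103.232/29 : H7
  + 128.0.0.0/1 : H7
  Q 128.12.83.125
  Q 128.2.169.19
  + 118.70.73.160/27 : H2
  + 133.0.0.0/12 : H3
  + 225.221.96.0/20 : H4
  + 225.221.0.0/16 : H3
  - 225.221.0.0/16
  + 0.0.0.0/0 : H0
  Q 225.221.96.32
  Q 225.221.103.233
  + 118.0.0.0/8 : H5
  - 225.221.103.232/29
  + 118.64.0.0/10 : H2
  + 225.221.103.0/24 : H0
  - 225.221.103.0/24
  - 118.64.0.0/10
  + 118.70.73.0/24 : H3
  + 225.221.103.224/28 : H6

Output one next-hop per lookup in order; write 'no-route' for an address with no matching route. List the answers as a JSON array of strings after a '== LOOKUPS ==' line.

Apply in order:
  + 225.221.103.232/29 (H7) depth=29
  + 128.0.0.0/1 (H7) depth=1
  lookup 128.12.83.125: bits 1 walk d0:-→d1:H7 -> H7
  lookup 128.2.169.19: bits 1 walk d0:-→d1:H7 -> H7
  + 118.70.73.160/27 (H2) depth=27
  + 133.0.0.0/12 (H3) depth=12
  + 225.221.96.0/20 (H4) depth=20
  + 225.221.0.0/16 (H3) depth=16
  del 225.221.0.0/16 (clear depth 16)
  + 0.0.0.0/0 (H0) depth=0
  lookup 225.221.96.32: bits 111000011101110101100 walk d0:H0→d1:H7→d2:-→d3:-→d4:-→d5:-→d6:-→d7:-→d8:-→d9:-→d10:-→d11:-→d12:-→d13:-→d14:-→d15:-→d16:-→d17:-→d18:-→d19:-→d20:H4→d21:- -> H4
  lookup 225.221.103.233: bits 11100001110111010110011111101 walk d0:H0→d1:H7→d2:-→d3:-→d4:-→d5:-→d6:-→d7:-→d8:-→d9:-→d10:-→d11:-→d12:-→d13:-→d14:-→d15:-→d16:-→d17:-→d18:-→d19:-→d20:H4→d21:-→d22:-→d23:-→d24:-→d25:-→d26:-→d27:-→d28:-→d29:H7 -> H7
  + 118.0.0.0/8 (H5) depth=8
  del 225.221.103.232/29 (clear depth 29)
  + 118.64.0.0/10 (H2) depth=10
  + 225.221.103.0/24 (H0) depth=24
  del 225.221.103.0/24 (clear depth 24)
  del 118.64.0.0/10 (clear depth 10)
  + 118.70.73.0/24 (H3) depth=24
  + 225.221.103.224/28 (H6) depth=28

== LOOKUPS ==
["H7","H7","H4","H7"]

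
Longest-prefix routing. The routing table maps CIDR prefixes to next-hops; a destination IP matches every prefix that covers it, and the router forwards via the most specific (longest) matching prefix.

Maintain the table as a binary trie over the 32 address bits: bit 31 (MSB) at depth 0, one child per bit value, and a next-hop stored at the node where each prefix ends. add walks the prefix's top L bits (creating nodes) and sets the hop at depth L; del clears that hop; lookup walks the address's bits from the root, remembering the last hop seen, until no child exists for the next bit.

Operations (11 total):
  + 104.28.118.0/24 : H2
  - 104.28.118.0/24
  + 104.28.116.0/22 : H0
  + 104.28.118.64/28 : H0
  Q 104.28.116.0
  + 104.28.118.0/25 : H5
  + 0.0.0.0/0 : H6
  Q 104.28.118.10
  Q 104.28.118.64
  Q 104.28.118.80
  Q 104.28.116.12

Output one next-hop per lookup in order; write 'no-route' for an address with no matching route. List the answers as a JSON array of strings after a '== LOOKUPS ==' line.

Trace:
  + 104.28.118.0/24 (H2) depth=24
  - 104.28.118.0/24 clear@24
  + 104.28.116.0/22 (H0) depth=22
  + 104.28.118.64/28 (H0) depth=28
  ? 104.28.116.0  path d0:-→d1:-→d2:-→d3:-→d4:-→d5:-→d6:-→d7:-→d8:-→d9:-→d10:-→d11:-→d12:-→d13:-→d14:-→d15:-→d16:-→d17:-→d18:-→d19:-→d20:-→d21:-→d22:H0  best=H0
  + 104.28.118.0/25 (H5) depth=25
  + 0.0.0.0/0 (H6) depth=0
  ? 104.28.118.10  path d0:H6→d1:-→d2:-→d3:-→d4:-→d5:-→d6:-→d7:-→d8:-→d9:-→d10:-→d11:-→d12:-→d13:-→d14:-→d15:-→d16:-→d17:-→d18:-→d19:-→d20:-→d21:-→d22:H0→d23:-→d24:-→d25:H5  best=H5
  ? 104.28.118.64  path d0:H6→d1:-→d2:-→d3:-→d4:-→d5:-→d6:-→d7:-→d8:-→d9:-→d10:-→d11:-→d12:-→d13:-→d14:-→d15:-→d16:-→d17:-→d18:-→d19:-→d20:-→d21:-→d22:H0→d23:-→d24:-→d25:H5→d26:-→d27:-→d28:H0  best=H0
  ? 104.28.118.80  path d0:H6→d1:-→d2:-→d3:-→d4:-→d5:-→d6:-→d7:-→d8:-→d9:-→d10:-→d11:-→d12:-→d13:-→d14:-→d15:-→d16:-→d17:-→d18:-→d19:-→d20:-→d21:-→d22:H0→d23:-→d24:-→d25:H5→d26:-→d27:-  best=H5
  ? 104.28.116.12  path d0:H6→d1:-→d2:-→d3:-→d4:-→d5:-→d6:-→d7:-→d8:-→d9:-→d10:-→d11:-→d12:-→d13:-→d14:-→d15:-→d16:-→d17:-→d18:-→d19:-→d20:-→d21:-→d22:H0  best=H0

== LOOKUPS ==
["H0","H5","H0","H5","H0"]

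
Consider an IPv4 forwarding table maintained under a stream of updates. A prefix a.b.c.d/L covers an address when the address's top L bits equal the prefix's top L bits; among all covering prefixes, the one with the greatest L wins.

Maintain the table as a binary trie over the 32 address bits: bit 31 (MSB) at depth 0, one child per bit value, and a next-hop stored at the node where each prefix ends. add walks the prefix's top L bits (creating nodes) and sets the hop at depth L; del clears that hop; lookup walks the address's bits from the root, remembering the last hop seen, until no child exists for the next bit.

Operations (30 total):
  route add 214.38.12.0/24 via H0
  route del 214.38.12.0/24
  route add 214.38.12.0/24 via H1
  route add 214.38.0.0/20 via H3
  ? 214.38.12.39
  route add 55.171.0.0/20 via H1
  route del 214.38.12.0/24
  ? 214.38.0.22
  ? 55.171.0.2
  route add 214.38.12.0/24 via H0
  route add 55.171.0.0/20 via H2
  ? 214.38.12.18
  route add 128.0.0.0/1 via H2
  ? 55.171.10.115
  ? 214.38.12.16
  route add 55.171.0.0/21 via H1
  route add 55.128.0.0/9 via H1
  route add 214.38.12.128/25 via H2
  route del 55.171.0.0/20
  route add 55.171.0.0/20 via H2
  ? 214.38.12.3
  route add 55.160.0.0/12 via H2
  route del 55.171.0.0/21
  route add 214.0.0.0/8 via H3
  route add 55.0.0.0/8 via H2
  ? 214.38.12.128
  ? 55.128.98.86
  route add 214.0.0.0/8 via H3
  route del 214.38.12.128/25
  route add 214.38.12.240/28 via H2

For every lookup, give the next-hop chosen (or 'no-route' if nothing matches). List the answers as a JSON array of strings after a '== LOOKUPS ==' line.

Trace:
  + 214.38.12.0/24 (H0) depth=24
  del 214.38.12.0/24 (clear depth 24)
  + 214.38.12.0/24 (H1) depth=24
  + 214.38.0.0/20 (H3) depth=20
  ? 214.38.12.39  path d0:-→d1:-→d2:-→d3:-→d4:-→d5:-→d6:-→d7:-→d8:-→d9:-→d10:-→d11:-→d12:-→d13:-→d14:-→d15:-→d16:-→d17:-→d18:-→d19:-→d20:H3→d21:-→d22:-→d23:-→d24:H1  best=H1
  + 55.171.0.0/20 (H1) depth=20
  del 214.38.12.0/24 (clear depth 24)
  ? 214.38.0.22  path d0:-→d1:-→d2:-→d3:-→d4:-→d5:-→d6:-→d7:-→d8:-→d9:-→d10:-→d11:-→d12:-→d13:-→d14:-→d15:-→d16:-→d17:-→d18:-→d19:-→d20:H3  best=H3
  ? 55.171.0.2  path d0:-→d1:-→d2:-→d3:-→d4:-→d5:-→d6:-→d7:-→d8:-→d9:-→d10:-→d11:-→d12:-→d13:-→d14:-→d15:-→d16:-→d17:-→d18:-→d19:-→d20:H1  best=H1
  + 214.38.12.0/24 (H0) depth=24
  + 55.171.0.0/20 (H2) depth=20
  ? 214.38.12.18  path d0:-→d1:-→d2:-→d3:-→d4:-→d5:-→d6:-→d7:-→d8:-→d9:-→d10:-→d11:-→d12:-→d13:-→d14:-→d15:-→d16:-→d17:-→d18:-→d19:-→d20:H3→d21:-→d22:-→d23:-→d24:H0  best=H0
  + 128.0.0.0/1 (H2) depth=1
  ? 55.171.10.115  path d0:-→d1:-→d2:-→d3:-→d4:-→d5:-→d6:-→d7:-→d8:-→d9:-→d10:-→d11:-→d12:-→d13:-→d14:-→d15:-→d16:-→d17:-→d18:-→d19:-→d20:H2  best=H2
  ? 214.38.12.16  path d0:-→d1:H2→d2:-→d3:-→d4:-→d5:-→d6:-→d7:-→d8:-→d9:-→d10:-→d11:-→d12:-→d13:-→d14:-→d15:-→d16:-→d17:-→d18:-→d19:-→d20:H3→d21:-→d22:-→d23:-→d24:H0  best=H0
  + 55.171.0.0/21 (H1) depth=21
  + 55.128.0.0/9 (H1) depth=9
  + 214.38.12.128/25 (H2) depth=25
  del 55.171.0.0/20 (clear depth 20)
  + 55.171.0.0/20 (H2) depth=20
  ? 214.38.12.3  path d0:-→d1:H2→d2:-→d3:-→d4:-→d5:-→d6:-→d7:-→d8:-→d9:-→d10:-→d11:-→d12:-→d13:-→d14:-→d15:-→d16:-→d17:-→d18:-→d19:-→d20:H3→d21:-→d22:-→d23:-→d24:H0  best=H0
  + 55.160.0.0/12 (H2) depth=12
  del 55.171.0.0/21 (clear depth 21)
  + 214.0.0.0/8 (H3) depth=8
  + 55.0.0.0/8 (H2) depth=8
  ? 214.38.12.128  path d0:-→d1:H2→d2:-→d3:-→d4:-→d5:-→d6:-→d7:-→d8:H3→d9:-→d10:-→d11:-→d12:-→d13:-→d14:-→d15:-→d16:-→d17:-→d18:-→d19:-→d20:H3→d21:-→d22:-→d23:-→d24:H0→d25:H2  best=H2
  ? 55.128.98.86  path d0:-→d1:-→d2:-→d3:-→d4:-→d5:-→d6:-→d7:-→d8:H2→d9:H1→d10:-  best=H1
  + 214.0.0.0/8 (H3) depth=8
  del 214.38.12.128/25 (clear depth 25)
  + 214.38.12.240/28 (H2) depth=28

== LOOKUPS ==
["H1","H3","H1","H0","H2","H0","H0","H2","H1"]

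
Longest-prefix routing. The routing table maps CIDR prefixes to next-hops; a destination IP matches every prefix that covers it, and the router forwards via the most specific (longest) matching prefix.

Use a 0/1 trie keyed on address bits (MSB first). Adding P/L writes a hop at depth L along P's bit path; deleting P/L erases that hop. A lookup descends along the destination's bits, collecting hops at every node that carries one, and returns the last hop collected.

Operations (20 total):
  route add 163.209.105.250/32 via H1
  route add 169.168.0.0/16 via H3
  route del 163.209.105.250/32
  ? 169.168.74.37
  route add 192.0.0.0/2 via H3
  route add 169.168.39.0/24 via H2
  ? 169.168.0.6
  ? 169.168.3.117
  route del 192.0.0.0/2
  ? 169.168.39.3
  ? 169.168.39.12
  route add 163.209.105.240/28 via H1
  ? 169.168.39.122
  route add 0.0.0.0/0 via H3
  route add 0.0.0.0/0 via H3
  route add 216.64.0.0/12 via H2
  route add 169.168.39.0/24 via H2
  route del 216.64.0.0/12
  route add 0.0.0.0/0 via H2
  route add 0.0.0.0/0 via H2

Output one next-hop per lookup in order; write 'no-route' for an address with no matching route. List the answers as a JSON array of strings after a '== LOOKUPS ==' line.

Trace:
  + 163.209.105.250/32 (H1) depth=32
  + 169.168.0.0/16 (H3) depth=16
  - 163.209.105.250/32 clear@32
  Q 169.168.74.37: descend 1010100110101000 ; hops seen [H3] ; pick H3
  + 192.0.0.0/2 (H3) depth=2
  + 169.168.39.0/24 (H2) depth=24
  Q 169.168.0.6: descend 101010011010100000 ; hops seen [H3] ; pick H3
  Q 169.168.3.117: descend 101010011010100000 ; hops seen [H3] ; pick H3
  - 192.0.0.0/2 clear@2
  Q 169.168.39.3: descend 101010011010100000100111 ; hops seen [H3,H2] ; pick H2
  Q 169.168.39.12: descend 101010011010100000100111 ; hops seen [H3,H2] ; pick H2
  + 163.209.105.240/28 (H1) depth=28
  Q 169.168.39.122: descend 101010011010100000100111 ; hops seen [H3,H2] ; pick H2
  + 0.0.0.0/0 (H3) depth=0
  + 0.0.0.0/0 (H3) depth=0
  + 216.64.0.0/12 (H2) depth=12
  + 169.168.39.0/24 (H2) depth=24
  - 216.64.0.0/12 clear@12
  + 0.0.0.0/0 (H2) depth=0
  + 0.0.0.0/0 (H2) depth=0

== LOOKUPS ==
["H3","H3","H3","H2","H2","H2"]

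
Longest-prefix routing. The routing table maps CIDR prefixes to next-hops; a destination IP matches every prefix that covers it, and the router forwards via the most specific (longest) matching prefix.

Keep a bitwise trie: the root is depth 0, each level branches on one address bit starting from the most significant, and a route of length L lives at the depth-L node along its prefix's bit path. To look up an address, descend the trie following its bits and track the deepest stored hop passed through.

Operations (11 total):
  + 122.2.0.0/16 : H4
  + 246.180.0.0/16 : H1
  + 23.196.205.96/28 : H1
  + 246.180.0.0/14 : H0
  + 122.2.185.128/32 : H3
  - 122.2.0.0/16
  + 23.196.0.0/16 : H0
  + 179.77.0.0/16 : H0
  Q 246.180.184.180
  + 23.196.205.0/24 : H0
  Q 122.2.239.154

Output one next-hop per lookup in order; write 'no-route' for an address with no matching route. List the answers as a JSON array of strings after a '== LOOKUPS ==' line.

Trace:
  add 122.2.0.0/16 -> H4 at depth 16
  add 246.180.0.0/16 -> H1 at depth 16
  add 23.196.205.96/28 -> H1 at depth 28
  add 246.180.0.0/14 -> H0 at depth 14
  add 122.2.185.128/32 -> H3 at depth 32
  del 122.2.0.0/16 (clear depth 16)
  add 23.196.0.0/16 -> H0 at depth 16
  add 179.77.0.0/16 -> H0 at depth 16
  ? 246.180.184.180  path d0:-→d1:-→d2:-→d3:-→d4:-→d5:-→d6:-→d7:-→d8:-→d9:-→d10:-→d11:-→d12:-→d13:-→d14:H0→d15:-→d16:H1  best=H1
  add 23.196.205.0/24 -> H0 at depth 24
  ? 122.2.239.154  path d0:-→d1:-→d2:-→d3:-→d4:-→d5:-→d6:-→d7:-→d8:-→d9:-→d10:-→d11:-→d12:-→d13:-→d14:-→d15:-→d16:-→d17:-  best=no-route

== LOOKUPS ==
["H1","no-route"]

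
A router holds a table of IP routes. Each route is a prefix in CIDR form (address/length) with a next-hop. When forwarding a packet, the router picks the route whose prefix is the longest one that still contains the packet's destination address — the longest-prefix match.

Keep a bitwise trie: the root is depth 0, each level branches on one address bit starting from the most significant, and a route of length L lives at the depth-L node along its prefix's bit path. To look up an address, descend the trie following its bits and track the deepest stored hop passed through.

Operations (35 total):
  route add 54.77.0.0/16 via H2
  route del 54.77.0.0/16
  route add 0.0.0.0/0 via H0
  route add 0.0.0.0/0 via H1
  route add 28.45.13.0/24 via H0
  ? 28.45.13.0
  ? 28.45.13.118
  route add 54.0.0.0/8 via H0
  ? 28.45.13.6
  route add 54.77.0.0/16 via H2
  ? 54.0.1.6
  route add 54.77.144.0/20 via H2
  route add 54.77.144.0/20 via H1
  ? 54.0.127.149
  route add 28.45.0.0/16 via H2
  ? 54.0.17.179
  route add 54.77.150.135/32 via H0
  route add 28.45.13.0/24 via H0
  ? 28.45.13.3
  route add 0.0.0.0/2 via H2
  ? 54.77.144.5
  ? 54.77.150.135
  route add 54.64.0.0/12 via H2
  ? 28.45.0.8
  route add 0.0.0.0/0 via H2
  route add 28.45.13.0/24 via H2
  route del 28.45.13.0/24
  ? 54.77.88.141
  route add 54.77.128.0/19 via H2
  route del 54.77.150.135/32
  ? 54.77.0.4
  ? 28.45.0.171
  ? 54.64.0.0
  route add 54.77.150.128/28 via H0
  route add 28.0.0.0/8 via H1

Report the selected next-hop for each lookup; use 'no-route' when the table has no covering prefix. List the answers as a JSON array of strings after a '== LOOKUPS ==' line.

Process each operation:
  add 54.77.0.0/16 -> H2 at depth 16
  del 54.77.0.0/16 (clear depth 16)
  add 0.0.0.0/0 -> H0 at depth 0
  add 0.0.0.0/0 -> H1 at depth 0
  add 28.45.13.0/24 -> H0 at depth 24
  ? 28.45.13.0  path d0:H1→d1:-→d2:-→d3:-→d4:-→d5:-→d6:-→d7:-→d8:-→d9:-→d10:-→d11:-→d12:-→d13:-→d14:-→d15:-→d16:-→d17:-→d18:-→d19:-→d20:-→d21:-→d22:-→d23:-→d24:H0  best=H0
  ? 28.45.13.118  path d0:H1→d1:-→d2:-→d3:-→d4:-→d5:-→d6:-→d7:-→d8:-→d9:-→d10:-→d11:-→d12:-→d13:-→d14:-→d15:-→d16:-→d17:-→d18:-→d19:-→d20:-→d21:-→d22:-→d23:-→d24:H0  best=H0
  add 54.0.0.0/8 -> H0 at depth 8
  ? 28.45.13.6  path d0:H1→d1:-→d2:-→d3:-→d4:-→d5:-→d6:-→d7:-→d8:-→d9:-→d10:-→d11:-→d12:-→d13:-→d14:-→d15:-→d16:-→d17:-→d18:-→d19:-→d20:-→d21:-→d22:-→d23:-→d24:H0  best=H0
  add 54.77.0.0/16 -> H2 at depth 16
  ? 54.0.1.6  path d0:H1→d1:-→d2:-→d3:-→d4:-→d5:-→d6:-→d7:-→d8:H0→d9:-  best=H0
  add 54.77.144.0/20 -> H2 at depth 20
  add 54.77.144.0/20 -> H1 at depth 20
  ? 54.0.127.149  path d0:H1→d1:-→d2:-→d3:-→d4:-→d5:-→d6:-→d7:-→d8:H0→d9:-  best=H0
  add 28.45.0.0/16 -> H2 at depth 16
  ? 54.0.17.179  path d0:H1→d1:-→d2:-→d3:-→d4:-→d5:-→d6:-→d7:-→d8:H0→d9:-  best=H0
  add 54.77.150.135/32 -> H0 at depth 32
  add 28.45.13.0/24 -> H0 at depth 24
  ? 28.45.13.3  path d0:H1→d1:-→d2:-→d3:-→d4:-→d5:-→d6:-→d7:-→d8:-→d9:-→d10:-→d11:-→d12:-→d13:-→d14:-→d15:-→d16:H2→d17:-→d18:-→d19:-→d20:-→d21:-→d22:-→d23:-→d24:H0  best=H0
  add 0.0.0.0/2 -> H2 at depth 2
  ? 54.77.144.5  path d0:H1→d1:-→d2:H2→d3:-→d4:-→d5:-→d6:-→d7:-→d8:H0→d9:-→d10:-→d11:-→d12:-→d13:-→d14:-→d15:-→d16:H2→d17:-→d18:-→d19:-→d20:H1→d21:-  best=H1
  ? 54.77.150.135  path d0:H1→d1:-→d2:H2→d3:-→d4:-→d5:-→d6:-→d7:-→d8:H0→d9:-→d10:-→d11:-→d12:-→d13:-→d14:-→d15:-→d16:H2→d17:-→d18:-→d19:-→d20:H1→d21:-→d22:-→d23:-→d24:-→d25:-→d26:-→d27:-→d28:-→d29:-→d30:-→d31:-→d32:H0  best=H0
  add 54.64.0.0/12 -> H2 at depth 12
  ? 28.45.0.8  path d0:H1→d1:-→d2:H2→d3:-→d4:-→d5:-→d6:-→d7:-→d8:-→d9:-→d10:-→d11:-→d12:-→d13:-→d14:-→d15:-→d16:H2→d17:-→d18:-→d19:-→d20:-  best=H2
  add 0.0.0.0/0 -> H2 at depth 0
  add 28.45.13.0/24 -> H2 at depth 24
  del 28.45.13.0/24 (clear depth 24)
  ? 54.77.88.141  path d0:H2→d1:-→d2:H2→d3:-→d4:-→d5:-→d6:-→d7:-→d8:H0→d9:-→d10:-→d11:-→d12:H2→d13:-→d14:-→d15:-→d16:H2  best=H2
  add 54.77.128.0/19 -> H2 at depth 19
  del 54.77.150.135/32 (clear depth 32)
  ? 54.77.0.4  path d0:H2→d1:-→d2:H2→d3:-→d4:-→d5:-→d6:-→d7:-→d8:H0→d9:-→d10:-→d11:-→d12:H2→d13:-→d14:-→d15:-→d16:H2  best=H2
  ? 28.45.0.171  path d0:H2→d1:-→d2:H2→d3:-→d4:-→d5:-→d6:-→d7:-→d8:-→d9:-→d10:-→d11:-→d12:-→d13:-→d14:-→d15:-→d16:H2→d17:-→d18:-→d19:-→d20:-  best=H2
  ? 54.64.0.0  path d0:H2→d1:-→d2:H2→d3:-→d4:-→d5:-→d6:-→d7:-→d8:H0→d9:-→d10:-→d11:-→d12:H2  best=H2
  add 54.77.150.128/28 -> H0 at depth 28
  add 28.0.0.0/8 -> H1 at depth 8

== LOOKUPS ==
["H0","H0","H0","H0","H0","H0","H0","H1","H0","H2","H2","H2","H2","H2"]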